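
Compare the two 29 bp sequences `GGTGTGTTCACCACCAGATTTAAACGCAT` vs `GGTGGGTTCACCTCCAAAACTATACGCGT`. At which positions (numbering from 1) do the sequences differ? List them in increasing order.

Scanning 1-based: 5: T/G; 13: A/T; 17: G/A; 19: T/A; 20: T/C; 23: A/T; 28: A/G.

5, 13, 17, 19, 20, 23, 28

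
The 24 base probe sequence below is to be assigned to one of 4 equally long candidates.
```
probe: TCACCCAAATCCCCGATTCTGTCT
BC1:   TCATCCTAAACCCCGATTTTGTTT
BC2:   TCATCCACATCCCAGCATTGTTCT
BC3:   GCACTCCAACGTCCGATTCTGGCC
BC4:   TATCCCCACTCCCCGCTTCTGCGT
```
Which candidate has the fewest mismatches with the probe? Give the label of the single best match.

BC1

BC1 differs at 5 bases; BC2 differs at 8 bases; BC3 differs at 8 bases; BC4 differs at 7 bases. The closest is BC1.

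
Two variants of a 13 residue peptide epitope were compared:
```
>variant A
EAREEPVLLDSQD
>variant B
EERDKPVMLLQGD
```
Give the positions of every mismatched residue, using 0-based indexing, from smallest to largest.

Scanning 0-based: 1: A/E; 3: E/D; 4: E/K; 7: L/M; 9: D/L; 10: S/Q; 11: Q/G.

1, 3, 4, 7, 9, 10, 11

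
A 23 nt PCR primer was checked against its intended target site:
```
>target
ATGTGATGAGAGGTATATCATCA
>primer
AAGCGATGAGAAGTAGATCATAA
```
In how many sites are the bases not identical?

5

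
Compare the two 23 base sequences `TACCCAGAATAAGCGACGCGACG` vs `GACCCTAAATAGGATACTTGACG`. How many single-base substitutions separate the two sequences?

Comparing position by position, 8 positions differ: 1 (T/G), 6 (A/T), 7 (G/A), 12 (A/G), 14 (C/A), 15 (G/T), 18 (G/T), 19 (C/T).

8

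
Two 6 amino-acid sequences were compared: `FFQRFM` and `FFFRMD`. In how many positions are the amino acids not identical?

3

The sequences differ at positions 3, 5, 6 (1-based) — 3 in total.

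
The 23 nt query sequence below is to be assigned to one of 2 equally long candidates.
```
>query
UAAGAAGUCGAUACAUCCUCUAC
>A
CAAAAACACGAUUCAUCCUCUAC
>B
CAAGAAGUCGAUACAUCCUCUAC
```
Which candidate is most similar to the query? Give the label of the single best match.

B

A differs at 5 sites; B differs at 1 site. The closest is B.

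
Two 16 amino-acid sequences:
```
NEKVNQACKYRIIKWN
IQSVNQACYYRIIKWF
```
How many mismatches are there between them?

5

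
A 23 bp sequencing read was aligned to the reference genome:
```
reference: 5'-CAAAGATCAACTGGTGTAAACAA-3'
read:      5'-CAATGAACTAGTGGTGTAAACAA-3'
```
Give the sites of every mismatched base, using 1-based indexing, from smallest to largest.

4, 7, 9, 11

Scanning 1-based: 4: A/T; 7: T/A; 9: A/T; 11: C/G.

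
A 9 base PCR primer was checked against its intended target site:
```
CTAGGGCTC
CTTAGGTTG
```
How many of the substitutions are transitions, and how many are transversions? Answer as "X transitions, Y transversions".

2 transitions, 2 transversions

Transitions (purine↔purine or pyrimidine↔pyrimidine): 4 G→A, 7 C→T.
Transversions (purine↔pyrimidine): 3 A→T, 9 C→G.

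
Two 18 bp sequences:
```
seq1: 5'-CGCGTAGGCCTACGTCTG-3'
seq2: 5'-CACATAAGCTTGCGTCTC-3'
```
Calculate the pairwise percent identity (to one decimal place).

Mismatches at positions 2, 4, 7, 10, 12, 18 (1-based): 6 of 18.
Identical positions: 12/18 = 66.67% → 66.7%.

66.7%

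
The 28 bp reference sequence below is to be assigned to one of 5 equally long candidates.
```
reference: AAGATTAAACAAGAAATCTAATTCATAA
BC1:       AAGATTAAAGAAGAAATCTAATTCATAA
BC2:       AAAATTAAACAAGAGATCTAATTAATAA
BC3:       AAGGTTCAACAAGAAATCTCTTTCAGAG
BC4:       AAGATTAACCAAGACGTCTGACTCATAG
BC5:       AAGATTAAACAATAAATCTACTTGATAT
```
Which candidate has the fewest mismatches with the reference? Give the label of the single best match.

BC1 differs at 1 position; BC2 differs at 3 positions; BC3 differs at 6 positions; BC4 differs at 6 positions; BC5 differs at 4 positions. The closest is BC1.

BC1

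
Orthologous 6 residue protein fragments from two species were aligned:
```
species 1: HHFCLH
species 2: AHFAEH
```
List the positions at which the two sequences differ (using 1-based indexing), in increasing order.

1, 4, 5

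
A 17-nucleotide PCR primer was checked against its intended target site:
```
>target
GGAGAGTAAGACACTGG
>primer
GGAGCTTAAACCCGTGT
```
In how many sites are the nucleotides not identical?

7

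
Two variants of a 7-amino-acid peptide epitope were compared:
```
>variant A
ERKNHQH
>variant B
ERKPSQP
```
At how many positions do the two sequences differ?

3

Comparing position by position, 3 positions differ: 4 (N/P), 5 (H/S), 7 (H/P).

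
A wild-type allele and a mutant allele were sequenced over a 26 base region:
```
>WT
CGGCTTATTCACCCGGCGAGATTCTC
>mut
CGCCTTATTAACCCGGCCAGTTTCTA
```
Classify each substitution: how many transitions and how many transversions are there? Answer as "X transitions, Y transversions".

Transitions (purine↔purine or pyrimidine↔pyrimidine): none.
Transversions (purine↔pyrimidine): 3 G→C, 10 C→A, 18 G→C, 21 A→T, 26 C→A.

0 transitions, 5 transversions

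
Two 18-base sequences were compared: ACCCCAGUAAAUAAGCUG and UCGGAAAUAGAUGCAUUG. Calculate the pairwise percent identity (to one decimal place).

Mismatches at positions 1, 3, 4, 5, 7, 10, 13, 14, 15, 16 (1-based): 10 of 18.
Identical positions: 8/18 = 44.44% → 44.4%.

44.4%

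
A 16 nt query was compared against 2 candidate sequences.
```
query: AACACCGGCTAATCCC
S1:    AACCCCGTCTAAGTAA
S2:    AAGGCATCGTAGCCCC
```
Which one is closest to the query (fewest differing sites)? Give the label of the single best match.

S1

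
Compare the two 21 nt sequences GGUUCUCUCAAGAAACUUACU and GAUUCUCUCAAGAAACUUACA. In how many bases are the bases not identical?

The sequences differ at bases 2, 21 (1-based) — 2 in total.

2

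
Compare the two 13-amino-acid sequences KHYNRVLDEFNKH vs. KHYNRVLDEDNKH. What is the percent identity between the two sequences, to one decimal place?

Mismatch at position 10 (1-based): 1 of 13.
Identical positions: 12/13 = 92.31% → 92.3%.

92.3%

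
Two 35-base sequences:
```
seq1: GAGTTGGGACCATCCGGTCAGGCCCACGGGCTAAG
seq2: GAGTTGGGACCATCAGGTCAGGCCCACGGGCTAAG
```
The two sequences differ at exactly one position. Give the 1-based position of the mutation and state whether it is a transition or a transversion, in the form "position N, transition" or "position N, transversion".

position 15, transversion

The sequences differ only at position 15: C→A (pyrimidine→purine), a transversion.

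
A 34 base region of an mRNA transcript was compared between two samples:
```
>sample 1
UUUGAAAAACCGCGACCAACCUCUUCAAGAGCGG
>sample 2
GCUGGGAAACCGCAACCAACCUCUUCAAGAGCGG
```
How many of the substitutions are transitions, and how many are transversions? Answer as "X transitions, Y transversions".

Transitions (purine↔purine or pyrimidine↔pyrimidine): 2 U→C, 5 A→G, 6 A→G, 14 G→A.
Transversions (purine↔pyrimidine): 1 U→G.

4 transitions, 1 transversion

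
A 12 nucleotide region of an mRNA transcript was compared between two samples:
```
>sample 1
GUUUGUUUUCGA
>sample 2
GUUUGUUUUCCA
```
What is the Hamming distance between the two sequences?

Mismatches (1-based): site 11: G→C.

1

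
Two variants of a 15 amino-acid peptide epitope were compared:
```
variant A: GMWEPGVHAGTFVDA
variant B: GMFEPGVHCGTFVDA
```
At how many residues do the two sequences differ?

2

Mismatches (1-based): residue 3: W→F; residue 9: A→C.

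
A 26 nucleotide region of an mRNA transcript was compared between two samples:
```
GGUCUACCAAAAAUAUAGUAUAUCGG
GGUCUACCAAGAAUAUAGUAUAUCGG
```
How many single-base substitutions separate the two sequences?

1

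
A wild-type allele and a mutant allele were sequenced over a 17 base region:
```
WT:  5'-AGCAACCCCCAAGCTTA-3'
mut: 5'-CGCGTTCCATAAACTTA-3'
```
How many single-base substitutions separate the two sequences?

Mismatches (1-based): site 1: A→C; site 4: A→G; site 5: A→T; site 6: C→T; site 9: C→A; site 10: C→T; site 13: G→A.

7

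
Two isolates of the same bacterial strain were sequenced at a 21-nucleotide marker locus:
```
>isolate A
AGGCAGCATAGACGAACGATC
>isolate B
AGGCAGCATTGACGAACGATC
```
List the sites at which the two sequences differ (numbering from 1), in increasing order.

10

Differences at site 10 (A→T).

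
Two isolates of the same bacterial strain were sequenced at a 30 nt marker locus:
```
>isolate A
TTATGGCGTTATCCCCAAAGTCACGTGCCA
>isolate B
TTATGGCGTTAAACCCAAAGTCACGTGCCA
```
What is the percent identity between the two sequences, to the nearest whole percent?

93%

Mismatches at positions 12, 13 (1-based): 2 of 30.
Identical positions: 28/30 = 93.33% → 93%.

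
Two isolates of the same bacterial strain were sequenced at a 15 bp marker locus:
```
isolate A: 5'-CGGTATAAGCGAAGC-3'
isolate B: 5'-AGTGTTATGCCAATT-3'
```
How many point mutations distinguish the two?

The sequences differ at sites 1, 3, 4, 5, 8, 11, 14, 15 (1-based) — 8 in total.

8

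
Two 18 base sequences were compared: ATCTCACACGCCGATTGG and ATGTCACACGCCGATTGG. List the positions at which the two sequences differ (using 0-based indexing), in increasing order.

2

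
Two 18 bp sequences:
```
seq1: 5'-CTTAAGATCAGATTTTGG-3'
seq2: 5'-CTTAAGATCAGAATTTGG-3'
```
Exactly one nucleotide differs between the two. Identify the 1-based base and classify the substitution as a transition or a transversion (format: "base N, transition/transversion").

base 13, transversion

Base 13 changes T→A. T is a pyrimidine and A is a purine, so this is a transversion.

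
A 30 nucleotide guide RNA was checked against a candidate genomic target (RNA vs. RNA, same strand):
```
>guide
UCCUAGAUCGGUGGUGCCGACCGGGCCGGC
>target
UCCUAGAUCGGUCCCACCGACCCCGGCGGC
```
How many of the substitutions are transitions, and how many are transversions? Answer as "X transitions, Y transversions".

Transitions (purine↔purine or pyrimidine↔pyrimidine): 15 U→C, 16 G→A.
Transversions (purine↔pyrimidine): 13 G→C, 14 G→C, 23 G→C, 24 G→C, 26 C→G.

2 transitions, 5 transversions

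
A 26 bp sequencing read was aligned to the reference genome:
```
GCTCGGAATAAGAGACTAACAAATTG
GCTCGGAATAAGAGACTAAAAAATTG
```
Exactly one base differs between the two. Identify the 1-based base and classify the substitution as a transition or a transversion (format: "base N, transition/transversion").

Base 20 changes C→A. C is a pyrimidine and A is a purine, so this is a transversion.

base 20, transversion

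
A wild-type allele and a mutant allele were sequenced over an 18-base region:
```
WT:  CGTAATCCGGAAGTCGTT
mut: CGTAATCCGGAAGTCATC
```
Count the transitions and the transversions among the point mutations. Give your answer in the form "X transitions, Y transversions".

Transitions (purine↔purine or pyrimidine↔pyrimidine): 16 G→A, 18 T→C.
Transversions (purine↔pyrimidine): none.

2 transitions, 0 transversions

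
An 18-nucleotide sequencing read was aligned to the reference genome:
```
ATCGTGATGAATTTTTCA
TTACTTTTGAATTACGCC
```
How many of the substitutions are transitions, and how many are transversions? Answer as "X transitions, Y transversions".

1 transition, 8 transversions

Transitions (purine↔purine or pyrimidine↔pyrimidine): 15 T→C.
Transversions (purine↔pyrimidine): 1 A→T, 3 C→A, 4 G→C, 6 G→T, 7 A→T, 14 T→A, 16 T→G, 18 A→C.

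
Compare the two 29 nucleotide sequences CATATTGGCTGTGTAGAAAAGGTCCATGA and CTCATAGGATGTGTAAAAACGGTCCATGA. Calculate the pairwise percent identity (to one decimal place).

79.3%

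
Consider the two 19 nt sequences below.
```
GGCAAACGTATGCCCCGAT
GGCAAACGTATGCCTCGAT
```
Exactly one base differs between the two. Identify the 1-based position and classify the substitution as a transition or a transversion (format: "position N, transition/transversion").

The sequences differ only at position 15: C→T (pyrimidine→pyrimidine), a transition.

position 15, transition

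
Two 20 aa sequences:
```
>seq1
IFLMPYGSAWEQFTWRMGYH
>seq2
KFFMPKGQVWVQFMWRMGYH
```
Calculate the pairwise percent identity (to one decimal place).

65.0%

Mismatches at positions 1, 3, 6, 8, 9, 11, 14 (1-based): 7 of 20.
Identical positions: 13/20 = 65% → 65.0%.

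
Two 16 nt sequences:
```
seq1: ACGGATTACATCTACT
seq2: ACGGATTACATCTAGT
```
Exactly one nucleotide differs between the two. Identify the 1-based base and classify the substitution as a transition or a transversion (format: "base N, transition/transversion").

Base 15 changes C→G. C is a pyrimidine and G is a purine, so this is a transversion.

base 15, transversion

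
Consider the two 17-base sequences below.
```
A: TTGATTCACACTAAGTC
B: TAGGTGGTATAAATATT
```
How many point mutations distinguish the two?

Comparing position by position, 12 sites differ: 2 (T/A), 4 (A/G), 6 (T/G), 7 (C/G), 8 (A/T), 9 (C/A), 10 (A/T), 11 (C/A), 12 (T/A), 14 (A/T), 15 (G/A), 17 (C/T).

12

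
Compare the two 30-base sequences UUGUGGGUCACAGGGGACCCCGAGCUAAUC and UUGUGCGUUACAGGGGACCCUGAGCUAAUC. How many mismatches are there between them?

The sequences differ at sites 6, 9, 21 (1-based) — 3 in total.

3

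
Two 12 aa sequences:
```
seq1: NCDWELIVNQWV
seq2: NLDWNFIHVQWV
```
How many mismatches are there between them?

Comparing position by position, 5 residues differ: 2 (C/L), 5 (E/N), 6 (L/F), 8 (V/H), 9 (N/V).

5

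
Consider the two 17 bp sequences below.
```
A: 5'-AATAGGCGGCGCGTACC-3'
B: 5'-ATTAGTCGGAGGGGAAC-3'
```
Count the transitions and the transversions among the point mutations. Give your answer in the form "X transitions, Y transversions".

0 transitions, 6 transversions

Mismatches (1-based):
position 2: A→T (purine→pyrimidine, transversion)
position 6: G→T (purine→pyrimidine, transversion)
position 10: C→A (pyrimidine→purine, transversion)
position 12: C→G (pyrimidine→purine, transversion)
position 14: T→G (pyrimidine→purine, transversion)
position 16: C→A (pyrimidine→purine, transversion)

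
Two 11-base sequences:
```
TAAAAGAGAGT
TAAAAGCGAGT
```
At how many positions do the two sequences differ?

Mismatches (1-based): position 7: A→C.

1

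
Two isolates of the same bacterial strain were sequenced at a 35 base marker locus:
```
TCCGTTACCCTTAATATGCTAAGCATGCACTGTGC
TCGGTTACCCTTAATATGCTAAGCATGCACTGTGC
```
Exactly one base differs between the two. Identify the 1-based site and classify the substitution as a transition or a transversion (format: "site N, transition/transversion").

site 3, transversion

The sequences differ only at site 3: C→G (pyrimidine→purine), a transversion.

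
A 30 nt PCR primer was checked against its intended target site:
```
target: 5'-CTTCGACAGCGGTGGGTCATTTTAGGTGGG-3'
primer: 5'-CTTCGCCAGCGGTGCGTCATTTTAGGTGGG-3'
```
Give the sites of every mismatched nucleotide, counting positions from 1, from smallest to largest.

6, 15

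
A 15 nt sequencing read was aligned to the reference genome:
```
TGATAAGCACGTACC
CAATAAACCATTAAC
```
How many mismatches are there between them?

7

The sequences differ at sites 1, 2, 7, 9, 10, 11, 14 (1-based) — 7 in total.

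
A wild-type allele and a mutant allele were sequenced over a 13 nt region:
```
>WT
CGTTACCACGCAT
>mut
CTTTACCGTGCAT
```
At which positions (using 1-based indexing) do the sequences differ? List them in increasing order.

Differences at position 2 (G→T), position 8 (A→G), position 9 (C→T).

2, 8, 9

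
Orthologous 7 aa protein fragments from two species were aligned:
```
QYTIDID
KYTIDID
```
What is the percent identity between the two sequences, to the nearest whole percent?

86%

Mismatch at position 1 (1-based): 1 of 7.
Identical positions: 6/7 = 85.71% → 86%.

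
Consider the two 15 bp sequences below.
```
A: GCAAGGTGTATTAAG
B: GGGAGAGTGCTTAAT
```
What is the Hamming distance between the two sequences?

8

Comparing position by position, 8 sites differ: 2 (C/G), 3 (A/G), 6 (G/A), 7 (T/G), 8 (G/T), 9 (T/G), 10 (A/C), 15 (G/T).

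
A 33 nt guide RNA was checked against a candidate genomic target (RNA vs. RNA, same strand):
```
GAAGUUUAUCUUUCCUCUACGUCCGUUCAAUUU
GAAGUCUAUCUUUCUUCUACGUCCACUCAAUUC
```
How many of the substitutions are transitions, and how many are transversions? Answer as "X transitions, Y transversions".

5 transitions, 0 transversions

Mismatches (1-based):
base 6: U→C (pyrimidine→pyrimidine, transition)
base 15: C→U (pyrimidine→pyrimidine, transition)
base 25: G→A (purine→purine, transition)
base 26: U→C (pyrimidine→pyrimidine, transition)
base 33: U→C (pyrimidine→pyrimidine, transition)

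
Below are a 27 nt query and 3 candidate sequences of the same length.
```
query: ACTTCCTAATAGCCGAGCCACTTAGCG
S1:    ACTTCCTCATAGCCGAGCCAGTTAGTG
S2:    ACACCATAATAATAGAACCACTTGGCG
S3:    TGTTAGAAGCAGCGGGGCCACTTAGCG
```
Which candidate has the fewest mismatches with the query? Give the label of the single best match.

Hamming distances to query — S1: 3; S2: 8; S3: 9.
Smallest is S1 with 3 mismatches.

S1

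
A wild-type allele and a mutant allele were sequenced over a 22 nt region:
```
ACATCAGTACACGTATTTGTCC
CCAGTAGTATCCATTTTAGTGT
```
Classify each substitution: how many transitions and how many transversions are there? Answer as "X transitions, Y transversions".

Transitions (purine↔purine or pyrimidine↔pyrimidine): 5 C→T, 10 C→T, 13 G→A, 22 C→T.
Transversions (purine↔pyrimidine): 1 A→C, 4 T→G, 11 A→C, 15 A→T, 18 T→A, 21 C→G.

4 transitions, 6 transversions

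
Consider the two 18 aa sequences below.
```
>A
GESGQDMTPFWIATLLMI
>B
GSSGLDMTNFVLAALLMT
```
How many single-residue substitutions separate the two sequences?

7

Mismatches (1-based): residue 2: E→S; residue 5: Q→L; residue 9: P→N; residue 11: W→V; residue 12: I→L; residue 14: T→A; residue 18: I→T.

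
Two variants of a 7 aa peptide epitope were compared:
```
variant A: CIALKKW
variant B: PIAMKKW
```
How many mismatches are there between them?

The sequences differ at positions 1, 4 (1-based) — 2 in total.

2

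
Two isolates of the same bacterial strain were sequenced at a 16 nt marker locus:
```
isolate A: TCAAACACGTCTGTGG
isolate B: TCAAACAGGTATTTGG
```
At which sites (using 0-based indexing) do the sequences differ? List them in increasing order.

Differences at site 7 (C→G), site 10 (C→A), site 12 (G→T).

7, 10, 12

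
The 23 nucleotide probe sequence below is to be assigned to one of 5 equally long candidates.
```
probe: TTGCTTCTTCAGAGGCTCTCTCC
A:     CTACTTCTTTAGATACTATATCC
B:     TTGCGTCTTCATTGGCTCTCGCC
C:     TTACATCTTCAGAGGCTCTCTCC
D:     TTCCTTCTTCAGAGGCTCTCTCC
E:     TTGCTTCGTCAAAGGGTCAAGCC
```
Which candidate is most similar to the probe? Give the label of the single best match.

Hamming distances to probe — A: 7; B: 4; C: 2; D: 1; E: 6.
Smallest is D with 1 mismatch.

D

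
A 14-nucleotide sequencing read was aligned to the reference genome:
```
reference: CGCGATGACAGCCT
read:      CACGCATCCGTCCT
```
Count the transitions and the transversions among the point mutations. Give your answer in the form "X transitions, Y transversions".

Mismatches (1-based):
site 2: G→A (purine→purine, transition)
site 5: A→C (purine→pyrimidine, transversion)
site 6: T→A (pyrimidine→purine, transversion)
site 7: G→T (purine→pyrimidine, transversion)
site 8: A→C (purine→pyrimidine, transversion)
site 10: A→G (purine→purine, transition)
site 11: G→T (purine→pyrimidine, transversion)

2 transitions, 5 transversions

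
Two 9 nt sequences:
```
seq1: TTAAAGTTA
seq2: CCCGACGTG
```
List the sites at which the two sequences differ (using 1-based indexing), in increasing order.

Differences at site 1 (T→C), site 2 (T→C), site 3 (A→C), site 4 (A→G), site 6 (G→C), site 7 (T→G), site 9 (A→G).

1, 2, 3, 4, 6, 7, 9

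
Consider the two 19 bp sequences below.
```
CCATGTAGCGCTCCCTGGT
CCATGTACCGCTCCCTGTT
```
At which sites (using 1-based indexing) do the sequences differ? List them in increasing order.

8, 18

Differences at site 8 (G→C), site 18 (G→T).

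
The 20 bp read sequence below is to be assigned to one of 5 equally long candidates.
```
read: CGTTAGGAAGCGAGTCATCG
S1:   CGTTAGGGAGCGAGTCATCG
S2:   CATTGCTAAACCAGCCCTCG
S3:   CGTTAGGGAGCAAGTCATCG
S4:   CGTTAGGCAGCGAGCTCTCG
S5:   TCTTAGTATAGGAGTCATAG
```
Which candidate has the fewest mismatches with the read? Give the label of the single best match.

S1

S1 differs at 1 position; S2 differs at 8 positions; S3 differs at 2 positions; S4 differs at 4 positions; S5 differs at 7 positions. The closest is S1.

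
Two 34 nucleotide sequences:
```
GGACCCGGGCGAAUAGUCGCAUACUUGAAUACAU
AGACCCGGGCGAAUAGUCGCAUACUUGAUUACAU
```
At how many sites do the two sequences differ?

2

The sequences differ at sites 1, 29 (1-based) — 2 in total.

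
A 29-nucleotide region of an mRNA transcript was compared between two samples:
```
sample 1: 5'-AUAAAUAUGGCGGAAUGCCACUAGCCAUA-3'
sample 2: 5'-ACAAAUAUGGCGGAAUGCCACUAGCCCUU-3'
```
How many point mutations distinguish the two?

Mismatches (1-based): site 2: U→C; site 27: A→C; site 29: A→U.

3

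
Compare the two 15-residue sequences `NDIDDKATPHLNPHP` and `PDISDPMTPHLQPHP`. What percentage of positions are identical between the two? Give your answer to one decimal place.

5 positions differ (1, 4, 6, 7, 12), so 10 of 15 match: 10/15 = 66.67%.

66.7%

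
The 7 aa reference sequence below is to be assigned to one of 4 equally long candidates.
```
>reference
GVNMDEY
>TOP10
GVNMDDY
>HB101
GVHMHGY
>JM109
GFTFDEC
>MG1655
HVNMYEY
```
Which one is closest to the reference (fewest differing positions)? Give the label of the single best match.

TOP10 differs at 1 position; HB101 differs at 3 positions; JM109 differs at 4 positions; MG1655 differs at 2 positions. The closest is TOP10.

TOP10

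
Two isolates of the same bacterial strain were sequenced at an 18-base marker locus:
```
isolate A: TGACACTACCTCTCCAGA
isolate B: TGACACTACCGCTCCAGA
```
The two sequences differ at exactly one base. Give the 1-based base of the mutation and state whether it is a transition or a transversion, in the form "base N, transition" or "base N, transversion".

base 11, transversion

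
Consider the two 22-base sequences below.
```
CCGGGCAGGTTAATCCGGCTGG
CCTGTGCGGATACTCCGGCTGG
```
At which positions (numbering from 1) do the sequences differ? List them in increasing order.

Differences at position 3 (G→T), position 5 (G→T), position 6 (C→G), position 7 (A→C), position 10 (T→A), position 13 (A→C).

3, 5, 6, 7, 10, 13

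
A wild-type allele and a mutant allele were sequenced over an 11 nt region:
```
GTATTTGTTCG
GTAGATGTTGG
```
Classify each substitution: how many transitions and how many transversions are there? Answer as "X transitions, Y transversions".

Mismatches (1-based):
position 4: T→G (pyrimidine→purine, transversion)
position 5: T→A (pyrimidine→purine, transversion)
position 10: C→G (pyrimidine→purine, transversion)

0 transitions, 3 transversions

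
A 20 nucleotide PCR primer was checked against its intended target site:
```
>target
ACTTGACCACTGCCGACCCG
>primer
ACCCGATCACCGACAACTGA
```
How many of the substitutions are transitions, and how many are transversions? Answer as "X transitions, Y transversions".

Mismatches (1-based):
base 3: T→C (pyrimidine→pyrimidine, transition)
base 4: T→C (pyrimidine→pyrimidine, transition)
base 7: C→T (pyrimidine→pyrimidine, transition)
base 11: T→C (pyrimidine→pyrimidine, transition)
base 13: C→A (pyrimidine→purine, transversion)
base 15: G→A (purine→purine, transition)
base 18: C→T (pyrimidine→pyrimidine, transition)
base 19: C→G (pyrimidine→purine, transversion)
base 20: G→A (purine→purine, transition)

7 transitions, 2 transversions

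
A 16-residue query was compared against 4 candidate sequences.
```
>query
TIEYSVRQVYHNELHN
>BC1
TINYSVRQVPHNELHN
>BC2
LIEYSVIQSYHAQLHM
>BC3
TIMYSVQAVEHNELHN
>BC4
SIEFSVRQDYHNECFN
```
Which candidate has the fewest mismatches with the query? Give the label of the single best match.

BC1

Hamming distances to query — BC1: 2; BC2: 6; BC3: 4; BC4: 5.
Smallest is BC1 with 2 mismatches.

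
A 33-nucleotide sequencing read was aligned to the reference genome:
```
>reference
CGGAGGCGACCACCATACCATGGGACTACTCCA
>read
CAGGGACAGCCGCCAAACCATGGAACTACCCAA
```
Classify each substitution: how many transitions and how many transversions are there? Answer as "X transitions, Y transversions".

8 transitions, 2 transversions

Transitions (purine↔purine or pyrimidine↔pyrimidine): 2 G→A, 4 A→G, 6 G→A, 8 G→A, 9 A→G, 12 A→G, 24 G→A, 30 T→C.
Transversions (purine↔pyrimidine): 16 T→A, 32 C→A.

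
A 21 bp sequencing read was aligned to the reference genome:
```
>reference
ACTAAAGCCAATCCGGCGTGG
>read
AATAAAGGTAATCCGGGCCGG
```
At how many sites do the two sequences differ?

6

The sequences differ at sites 2, 8, 9, 17, 18, 19 (1-based) — 6 in total.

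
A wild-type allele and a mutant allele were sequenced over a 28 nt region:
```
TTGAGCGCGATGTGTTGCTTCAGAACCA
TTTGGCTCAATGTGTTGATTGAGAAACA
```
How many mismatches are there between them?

7

Comparing position by position, 7 bases differ: 3 (G/T), 4 (A/G), 7 (G/T), 9 (G/A), 18 (C/A), 21 (C/G), 26 (C/A).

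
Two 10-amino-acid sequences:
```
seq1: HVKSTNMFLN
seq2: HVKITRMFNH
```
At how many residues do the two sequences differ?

Comparing position by position, 4 residues differ: 4 (S/I), 6 (N/R), 9 (L/N), 10 (N/H).

4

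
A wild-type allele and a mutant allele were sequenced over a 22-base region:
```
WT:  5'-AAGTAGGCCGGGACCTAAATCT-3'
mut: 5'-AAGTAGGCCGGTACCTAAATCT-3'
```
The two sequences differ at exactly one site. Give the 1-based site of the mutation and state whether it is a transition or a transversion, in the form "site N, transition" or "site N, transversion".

site 12, transversion

Site 12 changes G→T. G is a purine and T is a pyrimidine, so this is a transversion.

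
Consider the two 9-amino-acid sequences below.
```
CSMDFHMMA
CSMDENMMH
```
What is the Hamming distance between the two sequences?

The sequences differ at positions 5, 6, 9 (1-based) — 3 in total.

3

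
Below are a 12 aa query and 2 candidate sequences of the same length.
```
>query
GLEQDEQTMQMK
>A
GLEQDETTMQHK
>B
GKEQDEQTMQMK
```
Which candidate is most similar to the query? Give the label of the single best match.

Hamming distances to query — A: 2; B: 1.
Smallest is B with 1 mismatch.

B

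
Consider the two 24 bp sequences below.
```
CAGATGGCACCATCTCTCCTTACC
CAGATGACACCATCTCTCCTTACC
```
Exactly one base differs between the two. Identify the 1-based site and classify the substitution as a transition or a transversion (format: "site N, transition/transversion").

Site 7 changes G→A. G is a purine and A is a purine, so this is a transition.

site 7, transition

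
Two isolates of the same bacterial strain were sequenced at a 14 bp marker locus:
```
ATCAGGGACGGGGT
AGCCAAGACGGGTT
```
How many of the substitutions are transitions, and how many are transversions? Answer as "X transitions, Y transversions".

2 transitions, 3 transversions

Transitions (purine↔purine or pyrimidine↔pyrimidine): 5 G→A, 6 G→A.
Transversions (purine↔pyrimidine): 2 T→G, 4 A→C, 13 G→T.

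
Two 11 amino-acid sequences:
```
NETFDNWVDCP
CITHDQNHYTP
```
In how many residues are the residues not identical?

8

The sequences differ at residues 1, 2, 4, 6, 7, 8, 9, 10 (1-based) — 8 in total.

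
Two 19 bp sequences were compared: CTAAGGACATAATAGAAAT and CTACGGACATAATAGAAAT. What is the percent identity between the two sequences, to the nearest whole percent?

95%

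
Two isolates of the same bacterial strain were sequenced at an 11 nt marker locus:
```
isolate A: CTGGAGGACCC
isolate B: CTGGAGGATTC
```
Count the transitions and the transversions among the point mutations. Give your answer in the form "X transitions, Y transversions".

2 transitions, 0 transversions

Mismatches (1-based):
position 9: C→T (pyrimidine→pyrimidine, transition)
position 10: C→T (pyrimidine→pyrimidine, transition)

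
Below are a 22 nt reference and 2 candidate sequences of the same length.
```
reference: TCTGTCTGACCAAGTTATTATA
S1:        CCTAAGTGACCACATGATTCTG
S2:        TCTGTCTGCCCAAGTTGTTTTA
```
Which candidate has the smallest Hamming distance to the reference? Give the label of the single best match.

S2

Hamming distances to reference — S1: 9; S2: 3.
Smallest is S2 with 3 mismatches.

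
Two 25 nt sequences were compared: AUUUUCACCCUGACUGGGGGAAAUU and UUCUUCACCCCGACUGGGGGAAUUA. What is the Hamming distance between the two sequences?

5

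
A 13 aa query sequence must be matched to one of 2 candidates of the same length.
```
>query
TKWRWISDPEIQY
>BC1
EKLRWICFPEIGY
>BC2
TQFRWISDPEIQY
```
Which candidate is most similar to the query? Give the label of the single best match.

Hamming distances to query — BC1: 5; BC2: 2.
Smallest is BC2 with 2 mismatches.

BC2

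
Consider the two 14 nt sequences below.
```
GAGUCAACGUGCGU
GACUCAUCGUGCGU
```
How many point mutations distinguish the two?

Mismatches (1-based): position 3: G→C; position 7: A→U.

2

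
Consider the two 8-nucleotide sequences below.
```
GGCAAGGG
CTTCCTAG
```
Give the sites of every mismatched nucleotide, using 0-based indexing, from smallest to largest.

0, 1, 2, 3, 4, 5, 6

Differences at site 0 (G→C), site 1 (G→T), site 2 (C→T), site 3 (A→C), site 4 (A→C), site 5 (G→T), site 6 (G→A).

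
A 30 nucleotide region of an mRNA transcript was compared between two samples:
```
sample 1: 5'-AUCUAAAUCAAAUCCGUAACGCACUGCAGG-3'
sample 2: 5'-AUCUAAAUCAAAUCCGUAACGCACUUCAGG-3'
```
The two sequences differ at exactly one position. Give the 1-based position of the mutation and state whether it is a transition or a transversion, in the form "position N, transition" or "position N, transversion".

position 26, transversion

The sequences differ only at position 26: G→U (purine→pyrimidine), a transversion.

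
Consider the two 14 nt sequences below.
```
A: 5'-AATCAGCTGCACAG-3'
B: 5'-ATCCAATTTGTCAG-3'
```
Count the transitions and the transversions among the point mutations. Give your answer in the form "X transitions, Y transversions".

3 transitions, 4 transversions

Mismatches (1-based):
position 2: A→T (purine→pyrimidine, transversion)
position 3: T→C (pyrimidine→pyrimidine, transition)
position 6: G→A (purine→purine, transition)
position 7: C→T (pyrimidine→pyrimidine, transition)
position 9: G→T (purine→pyrimidine, transversion)
position 10: C→G (pyrimidine→purine, transversion)
position 11: A→T (purine→pyrimidine, transversion)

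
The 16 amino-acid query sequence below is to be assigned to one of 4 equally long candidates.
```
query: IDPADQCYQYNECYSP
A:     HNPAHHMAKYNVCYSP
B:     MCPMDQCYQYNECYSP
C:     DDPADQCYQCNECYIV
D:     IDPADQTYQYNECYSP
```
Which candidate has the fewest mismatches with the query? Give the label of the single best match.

A differs at 8 residues; B differs at 3 residues; C differs at 4 residues; D differs at 1 residue. The closest is D.

D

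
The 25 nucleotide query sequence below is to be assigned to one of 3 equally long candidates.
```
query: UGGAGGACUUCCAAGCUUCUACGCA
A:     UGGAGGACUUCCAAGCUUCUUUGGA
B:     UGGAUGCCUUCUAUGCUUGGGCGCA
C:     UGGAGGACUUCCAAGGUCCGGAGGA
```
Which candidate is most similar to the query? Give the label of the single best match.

A

Hamming distances to query — A: 3; B: 7; C: 6.
Smallest is A with 3 mismatches.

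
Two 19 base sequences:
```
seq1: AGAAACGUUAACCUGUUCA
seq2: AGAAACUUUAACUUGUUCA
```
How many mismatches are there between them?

2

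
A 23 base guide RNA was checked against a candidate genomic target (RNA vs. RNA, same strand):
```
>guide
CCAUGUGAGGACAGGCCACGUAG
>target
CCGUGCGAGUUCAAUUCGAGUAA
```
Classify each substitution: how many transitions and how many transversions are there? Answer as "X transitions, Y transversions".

6 transitions, 4 transversions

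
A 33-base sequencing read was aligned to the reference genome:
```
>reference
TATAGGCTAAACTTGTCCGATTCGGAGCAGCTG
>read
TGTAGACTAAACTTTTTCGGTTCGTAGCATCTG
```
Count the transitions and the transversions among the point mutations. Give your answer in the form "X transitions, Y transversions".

4 transitions, 3 transversions

Transitions (purine↔purine or pyrimidine↔pyrimidine): 2 A→G, 6 G→A, 17 C→T, 20 A→G.
Transversions (purine↔pyrimidine): 15 G→T, 25 G→T, 30 G→T.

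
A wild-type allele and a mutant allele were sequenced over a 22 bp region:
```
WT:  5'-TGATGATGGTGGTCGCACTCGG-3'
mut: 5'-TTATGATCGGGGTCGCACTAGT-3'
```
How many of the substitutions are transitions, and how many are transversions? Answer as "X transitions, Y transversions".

0 transitions, 5 transversions

Mismatches (1-based):
position 2: G→T (purine→pyrimidine, transversion)
position 8: G→C (purine→pyrimidine, transversion)
position 10: T→G (pyrimidine→purine, transversion)
position 20: C→A (pyrimidine→purine, transversion)
position 22: G→T (purine→pyrimidine, transversion)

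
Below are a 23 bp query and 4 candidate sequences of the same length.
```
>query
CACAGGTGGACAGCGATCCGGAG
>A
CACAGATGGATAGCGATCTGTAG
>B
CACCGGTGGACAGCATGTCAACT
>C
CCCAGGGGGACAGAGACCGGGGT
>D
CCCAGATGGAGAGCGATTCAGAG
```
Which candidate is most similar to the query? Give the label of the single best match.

Hamming distances to query — A: 4; B: 9; C: 7; D: 5.
Smallest is A with 4 mismatches.

A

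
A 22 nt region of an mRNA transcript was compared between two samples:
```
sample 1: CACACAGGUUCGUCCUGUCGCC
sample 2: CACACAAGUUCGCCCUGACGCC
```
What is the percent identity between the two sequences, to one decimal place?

86.4%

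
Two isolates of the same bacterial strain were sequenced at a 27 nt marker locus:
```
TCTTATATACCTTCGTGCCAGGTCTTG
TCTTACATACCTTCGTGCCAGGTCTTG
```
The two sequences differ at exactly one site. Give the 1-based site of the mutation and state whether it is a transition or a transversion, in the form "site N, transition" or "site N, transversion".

The sequences differ only at site 6: T→C (pyrimidine→pyrimidine), a transition.

site 6, transition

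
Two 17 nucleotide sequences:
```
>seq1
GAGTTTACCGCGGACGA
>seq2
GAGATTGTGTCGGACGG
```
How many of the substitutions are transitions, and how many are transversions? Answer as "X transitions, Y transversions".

Mismatches (1-based):
base 4: T→A (pyrimidine→purine, transversion)
base 7: A→G (purine→purine, transition)
base 8: C→T (pyrimidine→pyrimidine, transition)
base 9: C→G (pyrimidine→purine, transversion)
base 10: G→T (purine→pyrimidine, transversion)
base 17: A→G (purine→purine, transition)

3 transitions, 3 transversions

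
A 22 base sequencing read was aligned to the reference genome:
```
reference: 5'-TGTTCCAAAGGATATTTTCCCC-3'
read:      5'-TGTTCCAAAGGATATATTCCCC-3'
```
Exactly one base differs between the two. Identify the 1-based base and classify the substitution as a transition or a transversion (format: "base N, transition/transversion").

base 16, transversion

The sequences differ only at base 16: T→A (pyrimidine→purine), a transversion.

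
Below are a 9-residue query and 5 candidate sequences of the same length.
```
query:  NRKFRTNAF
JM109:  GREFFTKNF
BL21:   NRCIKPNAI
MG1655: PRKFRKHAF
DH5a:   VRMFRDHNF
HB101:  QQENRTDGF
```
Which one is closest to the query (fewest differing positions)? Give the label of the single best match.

MG1655

JM109 differs at 5 positions; BL21 differs at 5 positions; MG1655 differs at 3 positions; DH5a differs at 5 positions; HB101 differs at 6 positions. The closest is MG1655.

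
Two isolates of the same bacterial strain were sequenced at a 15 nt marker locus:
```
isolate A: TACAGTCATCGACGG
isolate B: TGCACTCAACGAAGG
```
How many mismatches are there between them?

4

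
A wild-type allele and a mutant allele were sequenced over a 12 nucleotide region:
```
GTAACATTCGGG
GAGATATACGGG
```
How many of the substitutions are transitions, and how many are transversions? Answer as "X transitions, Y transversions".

2 transitions, 2 transversions

Transitions (purine↔purine or pyrimidine↔pyrimidine): 3 A→G, 5 C→T.
Transversions (purine↔pyrimidine): 2 T→A, 8 T→A.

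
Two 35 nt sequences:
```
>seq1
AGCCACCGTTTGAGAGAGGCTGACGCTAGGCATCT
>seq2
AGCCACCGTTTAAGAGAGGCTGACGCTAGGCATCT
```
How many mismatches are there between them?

The sequences differ at bases 12 (1-based) — 1 in total.

1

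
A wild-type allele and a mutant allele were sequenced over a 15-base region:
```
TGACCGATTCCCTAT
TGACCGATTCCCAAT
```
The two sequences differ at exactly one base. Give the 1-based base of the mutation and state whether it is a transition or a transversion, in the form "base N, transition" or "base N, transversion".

base 13, transversion

The sequences differ only at base 13: T→A (pyrimidine→purine), a transversion.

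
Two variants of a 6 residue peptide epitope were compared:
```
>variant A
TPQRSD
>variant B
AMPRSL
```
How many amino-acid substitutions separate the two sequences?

4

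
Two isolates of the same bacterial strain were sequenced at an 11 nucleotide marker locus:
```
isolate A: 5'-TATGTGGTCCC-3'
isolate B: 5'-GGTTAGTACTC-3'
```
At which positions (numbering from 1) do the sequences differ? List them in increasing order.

1, 2, 4, 5, 7, 8, 10

Differences at position 1 (T→G), position 2 (A→G), position 4 (G→T), position 5 (T→A), position 7 (G→T), position 8 (T→A), position 10 (C→T).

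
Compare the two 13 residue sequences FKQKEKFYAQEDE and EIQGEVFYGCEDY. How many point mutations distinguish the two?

7

Comparing position by position, 7 residues differ: 1 (F/E), 2 (K/I), 4 (K/G), 6 (K/V), 9 (A/G), 10 (Q/C), 13 (E/Y).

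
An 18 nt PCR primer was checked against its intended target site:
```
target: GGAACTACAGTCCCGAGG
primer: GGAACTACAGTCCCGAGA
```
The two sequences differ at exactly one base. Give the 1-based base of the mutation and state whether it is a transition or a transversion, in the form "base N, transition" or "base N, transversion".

Base 18 changes G→A. G is a purine and A is a purine, so this is a transition.

base 18, transition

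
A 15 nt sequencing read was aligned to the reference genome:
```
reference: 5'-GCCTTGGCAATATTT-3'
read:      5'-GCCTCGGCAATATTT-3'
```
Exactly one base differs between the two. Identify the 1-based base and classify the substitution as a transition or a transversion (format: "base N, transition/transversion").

The sequences differ only at base 5: T→C (pyrimidine→pyrimidine), a transition.

base 5, transition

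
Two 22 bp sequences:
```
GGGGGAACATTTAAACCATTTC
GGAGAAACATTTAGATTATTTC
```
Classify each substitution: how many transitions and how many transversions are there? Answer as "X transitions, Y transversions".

5 transitions, 0 transversions

Mismatches (1-based):
site 3: G→A (purine→purine, transition)
site 5: G→A (purine→purine, transition)
site 14: A→G (purine→purine, transition)
site 16: C→T (pyrimidine→pyrimidine, transition)
site 17: C→T (pyrimidine→pyrimidine, transition)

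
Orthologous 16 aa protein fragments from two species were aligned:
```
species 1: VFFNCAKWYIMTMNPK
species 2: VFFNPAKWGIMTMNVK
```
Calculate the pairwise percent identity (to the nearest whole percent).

3 positions differ (5, 9, 15), so 13 of 16 match: 13/16 = 81.25%.

81%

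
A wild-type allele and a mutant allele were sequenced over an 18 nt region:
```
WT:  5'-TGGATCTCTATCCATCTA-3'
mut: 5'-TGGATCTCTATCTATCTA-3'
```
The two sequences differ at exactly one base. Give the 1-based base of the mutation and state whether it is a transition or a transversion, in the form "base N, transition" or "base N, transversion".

The sequences differ only at base 13: C→T (pyrimidine→pyrimidine), a transition.

base 13, transition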